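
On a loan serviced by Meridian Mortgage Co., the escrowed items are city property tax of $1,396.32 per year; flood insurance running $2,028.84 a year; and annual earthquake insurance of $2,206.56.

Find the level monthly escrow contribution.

City property tax — $1,396.32 per year
Flood insurance — $2,028.84 per year
Earthquake insurance — $2,206.56 per year
Yearly total = $1,396.32 + $2,028.84 + $2,206.56 = $5,631.72
Base monthly escrow = $5,631.72 / 12 = $469.31

$469.31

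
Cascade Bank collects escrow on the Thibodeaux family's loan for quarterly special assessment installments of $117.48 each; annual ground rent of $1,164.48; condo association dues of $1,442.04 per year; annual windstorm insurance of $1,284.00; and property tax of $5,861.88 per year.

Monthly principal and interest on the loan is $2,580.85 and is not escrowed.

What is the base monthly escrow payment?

Special assessment: $117.48 × 4 = $469.92 per year
Ground rent: $1,164.48 per year
Condo association dues: $1,442.04 per year
Windstorm insurance: $1,284.00 per year
Property tax: $5,861.88 per year
Total per year = $10,222.32
Per month = $10,222.32 / 12 = $851.86

$851.86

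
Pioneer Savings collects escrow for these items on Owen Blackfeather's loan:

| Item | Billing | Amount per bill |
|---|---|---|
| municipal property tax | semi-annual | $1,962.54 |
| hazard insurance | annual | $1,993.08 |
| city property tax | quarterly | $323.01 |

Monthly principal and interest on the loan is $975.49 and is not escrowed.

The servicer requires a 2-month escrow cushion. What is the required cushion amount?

Municipal property tax — $1,962.54 × 2 = $3,925.08/yr
Hazard insurance — $1,993.08/yr
City property tax — $323.01 × 4 = $1,292.04/yr
Total annual escrow = $3,925.08 + $1,993.08 + $1,292.04 = $7,210.20
Per month = $7,210.20 / 12 = $600.85
Cushion = 2 × $600.85 = $1,201.70

$1,201.70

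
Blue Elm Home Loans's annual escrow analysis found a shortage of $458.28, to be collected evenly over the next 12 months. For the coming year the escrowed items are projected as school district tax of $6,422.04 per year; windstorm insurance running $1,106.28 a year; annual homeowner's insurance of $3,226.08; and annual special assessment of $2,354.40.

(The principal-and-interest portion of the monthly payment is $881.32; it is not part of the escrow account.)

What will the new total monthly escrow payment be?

School district tax = $6,422.04/yr
Windstorm insurance = $1,106.28/yr
Homeowner's insurance = $3,226.08/yr
Special assessment = $2,354.40/yr
Total annual escrow = $6,422.04 + $1,106.28 + $3,226.08 + $2,354.40 = $13,108.80
Monthly escrow = $13,108.80 ÷ 12 = $1,092.40
Shortage per month = $458.28 / 12 = $38.19
Adjusted monthly = $1,092.40 + $38.19 = $1,130.59

$1,130.59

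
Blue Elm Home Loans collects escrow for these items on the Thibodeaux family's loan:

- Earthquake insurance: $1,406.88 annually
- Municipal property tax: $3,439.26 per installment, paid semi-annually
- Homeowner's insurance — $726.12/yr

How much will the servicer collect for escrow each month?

$750.96

Earthquake insurance = $1,406.88 per year
Municipal property tax = $3,439.26 × 2 = $6,878.52 per year
Homeowner's insurance = $726.12 per year
Yearly total = $1,406.88 + $6,878.52 + $726.12 = $9,011.52
Monthly = $9,011.52 / 12 = $750.96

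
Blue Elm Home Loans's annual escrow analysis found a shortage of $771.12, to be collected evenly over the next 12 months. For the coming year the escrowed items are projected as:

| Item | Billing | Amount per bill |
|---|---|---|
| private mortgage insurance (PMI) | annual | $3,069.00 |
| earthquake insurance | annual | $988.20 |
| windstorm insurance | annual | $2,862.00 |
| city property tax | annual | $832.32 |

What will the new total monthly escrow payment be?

Private mortgage insurance (PMI) — $3,069.00 annually
Earthquake insurance — $988.20 annually
Windstorm insurance — $2,862.00 annually
City property tax — $832.32 annually
Total per year = $3,069.00 + $988.20 + $2,862.00 + $832.32 = $7,751.52
Monthly escrow = $7,751.52 ÷ 12 = $645.96
Monthly shortage recovery: $771.12 / 12 = $64.26
Adjusted monthly = $645.96 + $64.26 = $710.22

$710.22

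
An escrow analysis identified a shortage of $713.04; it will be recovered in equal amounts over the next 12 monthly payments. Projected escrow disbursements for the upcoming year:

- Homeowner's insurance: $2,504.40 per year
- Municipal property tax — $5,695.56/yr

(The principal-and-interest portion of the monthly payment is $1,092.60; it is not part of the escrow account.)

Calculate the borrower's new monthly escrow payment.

Homeowner's insurance: $2,504.40
Municipal property tax: $5,695.56
Combined annual = $2,504.40 + $5,695.56 = $8,199.96
Per month = $8,199.96 / 12 = $683.33
Monthly shortage recovery: $713.04 / 12 = $59.42
Adjusted monthly = $683.33 + $59.42 = $742.75

$742.75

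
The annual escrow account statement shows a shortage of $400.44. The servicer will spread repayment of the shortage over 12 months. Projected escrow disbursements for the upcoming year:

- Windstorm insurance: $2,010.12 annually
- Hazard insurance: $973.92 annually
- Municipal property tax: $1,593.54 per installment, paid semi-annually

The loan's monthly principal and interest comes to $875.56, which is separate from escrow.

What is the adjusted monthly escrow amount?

$547.63

Windstorm insurance = $2,010.12
Hazard insurance = $973.92
Municipal property tax = $1,593.54 × 2 = $3,187.08
Total annual escrow = $6,171.12
Per month = $6,171.12 / 12 = $514.26
Shortage per month = $400.44 ÷ 12 = $33.37
Adjusted monthly = $514.26 + $33.37 = $547.63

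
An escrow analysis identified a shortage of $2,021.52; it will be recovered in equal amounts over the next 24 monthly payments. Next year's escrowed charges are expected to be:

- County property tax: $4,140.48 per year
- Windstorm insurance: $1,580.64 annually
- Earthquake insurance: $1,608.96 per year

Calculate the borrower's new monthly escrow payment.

$695.07

County property tax = $4,140.48 per year
Windstorm insurance = $1,580.64 per year
Earthquake insurance = $1,608.96 per year
Total per year = $4,140.48 + $1,580.64 + $1,608.96 = $7,330.08
Base monthly escrow = $7,330.08 / 12 = $610.84
Shortage spread = $2,021.52 ÷ 24 = $84.23/mo
New monthly escrow = $610.84 + $84.23 = $695.07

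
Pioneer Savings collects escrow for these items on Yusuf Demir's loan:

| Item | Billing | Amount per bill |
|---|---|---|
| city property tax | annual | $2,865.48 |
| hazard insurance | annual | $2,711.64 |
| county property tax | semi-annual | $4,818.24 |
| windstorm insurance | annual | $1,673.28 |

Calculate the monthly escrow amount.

$1,407.24

City property tax = $2,865.48
Hazard insurance = $2,711.64
County property tax = $4,818.24 × 2 = $9,636.48
Windstorm insurance = $1,673.28
Total per year = $16,886.88
Base monthly escrow = $16,886.88 ÷ 12 = $1,407.24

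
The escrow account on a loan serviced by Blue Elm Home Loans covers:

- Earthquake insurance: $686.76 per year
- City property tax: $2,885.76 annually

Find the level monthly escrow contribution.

$297.71

Earthquake insurance: $686.76/yr
City property tax: $2,885.76/yr
Total annual escrow = $3,572.52
Monthly escrow = $3,572.52 ÷ 12 = $297.71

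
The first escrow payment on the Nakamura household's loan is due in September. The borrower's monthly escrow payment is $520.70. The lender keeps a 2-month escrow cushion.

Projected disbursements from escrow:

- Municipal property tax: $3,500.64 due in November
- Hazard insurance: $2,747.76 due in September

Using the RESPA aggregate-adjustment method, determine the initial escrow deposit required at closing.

Cushion = 2 × $520.70 = $1,041.40
Trial balance (start $0, +$520.70 each month, − disbursements):
  Sep: +$520.70 − $2,747.76 → -$2,227.06
  Oct: +$520.70 → -$1,706.36
  Nov: +$520.70 − $3,500.64 → -$4,686.30
  Dec: +$520.70 → -$4,165.60
  Jan: +$520.70 → -$3,644.90
  Feb: +$520.70 → -$3,124.20
  Mar: +$520.70 → -$2,603.50
  Apr: +$520.70 → -$2,082.80
  May: +$520.70 → -$1,562.10
  Jun: +$520.70 → -$1,041.40
  Jul: +$520.70 → -$520.70
  Aug: +$520.70 → $0.00
Lowest trial balance = -$4,686.30 (Nov)
Initial deposit = cushion − low point = $1,041.40 − (-$4,686.30) = $5,727.70

$5,727.70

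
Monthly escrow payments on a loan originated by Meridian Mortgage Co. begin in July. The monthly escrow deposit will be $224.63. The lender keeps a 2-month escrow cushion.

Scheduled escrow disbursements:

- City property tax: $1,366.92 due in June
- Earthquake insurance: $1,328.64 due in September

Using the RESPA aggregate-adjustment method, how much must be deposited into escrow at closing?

$1,104.01

Cushion = 2 × $224.63 = $449.26
Trial balance (start $0, +$224.63 each month, − disbursements):
  Jul: +$224.63 → $224.63
  Aug: +$224.63 → $449.26
  Sep: +$224.63 − $1,328.64 → -$654.75
  Oct: +$224.63 → -$430.12
  Nov: +$224.63 → -$205.49
  Dec: +$224.63 → $19.14
  Jan: +$224.63 → $243.77
  Feb: +$224.63 → $468.40
  Mar: +$224.63 → $693.03
  Apr: +$224.63 → $917.66
  May: +$224.63 → $1,142.29
  Jun: +$224.63 − $1,366.92 → $0.00
Lowest trial balance = -$654.75 (Sep)
Initial deposit = cushion − low point = $449.26 − (-$654.75) = $1,104.01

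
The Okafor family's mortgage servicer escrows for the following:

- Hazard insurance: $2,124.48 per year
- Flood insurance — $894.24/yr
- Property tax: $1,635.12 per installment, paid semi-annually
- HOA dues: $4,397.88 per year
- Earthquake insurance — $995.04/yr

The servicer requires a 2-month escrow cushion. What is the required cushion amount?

$1,946.98

Hazard insurance — $2,124.48 annually
Flood insurance — $894.24 annually
Property tax — $1,635.12 × 2 = $3,270.24 annually
HOA dues — $4,397.88 annually
Earthquake insurance — $995.04 annually
Total per year = $2,124.48 + $894.24 + $3,270.24 + $4,397.88 + $995.04 = $11,681.88
Base monthly escrow = $11,681.88 / 12 = $973.49
Required cushion = 2 × $973.49 = $1,946.98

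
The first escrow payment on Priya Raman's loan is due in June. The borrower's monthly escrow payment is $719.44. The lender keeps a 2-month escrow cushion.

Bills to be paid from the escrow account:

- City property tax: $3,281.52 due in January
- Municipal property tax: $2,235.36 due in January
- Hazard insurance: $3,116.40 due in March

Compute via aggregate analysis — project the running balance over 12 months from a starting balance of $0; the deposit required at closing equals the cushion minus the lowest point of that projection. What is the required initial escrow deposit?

Cushion = 2 × $719.44 = $1,438.88
Trial balance (start $0, +$719.44 each month, − disbursements):
  Jun: +$719.44 → $719.44
  Jul: +$719.44 → $1,438.88
  Aug: +$719.44 → $2,158.32
  Sep: +$719.44 → $2,877.76
  Oct: +$719.44 → $3,597.20
  Nov: +$719.44 → $4,316.64
  Dec: +$719.44 → $5,036.08
  Jan: +$719.44 − $5,516.88 → $238.64
  Feb: +$719.44 → $958.08
  Mar: +$719.44 − $3,116.40 → -$1,438.88
  Apr: +$719.44 → -$719.44
  May: +$719.44 → $0.00
Lowest trial balance = -$1,438.88 (Mar)
Initial deposit = cushion − low point = $1,438.88 − (-$1,438.88) = $2,877.76

$2,877.76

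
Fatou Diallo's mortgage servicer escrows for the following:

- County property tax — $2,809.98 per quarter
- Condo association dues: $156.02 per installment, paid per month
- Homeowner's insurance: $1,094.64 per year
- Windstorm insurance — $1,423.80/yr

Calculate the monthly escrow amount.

$1,302.55

County property tax — $2,809.98 × 4 = $11,239.92
Condo association dues — $156.02 × 12 = $1,872.24
Homeowner's insurance — $1,094.64
Windstorm insurance — $1,423.80
Total per year = $11,239.92 + $1,872.24 + $1,094.64 + $1,423.80 = $15,630.60
Monthly escrow = $15,630.60 ÷ 12 = $1,302.55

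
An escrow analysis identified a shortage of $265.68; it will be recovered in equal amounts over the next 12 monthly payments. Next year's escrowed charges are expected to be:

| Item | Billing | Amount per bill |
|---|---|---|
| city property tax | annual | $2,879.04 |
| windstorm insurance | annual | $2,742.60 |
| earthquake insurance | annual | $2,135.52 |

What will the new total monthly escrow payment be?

City property tax — $2,879.04/yr
Windstorm insurance — $2,742.60/yr
Earthquake insurance — $2,135.52/yr
Total per year = $2,879.04 + $2,742.60 + $2,135.52 = $7,757.16
Per month = $7,757.16 ÷ 12 = $646.43
Shortage spread = $265.68 / 12 = $22.14/mo
New monthly escrow = $646.43 + $22.14 = $668.57

$668.57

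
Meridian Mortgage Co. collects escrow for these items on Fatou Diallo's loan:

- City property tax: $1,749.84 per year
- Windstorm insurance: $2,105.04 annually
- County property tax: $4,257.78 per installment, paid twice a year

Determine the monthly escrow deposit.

$1,030.87

City property tax = $1,749.84/yr
Windstorm insurance = $2,105.04/yr
County property tax = $4,257.78 × 2 = $8,515.56/yr
Combined annual = $1,749.84 + $2,105.04 + $8,515.56 = $12,370.44
Base monthly escrow = $12,370.44 / 12 = $1,030.87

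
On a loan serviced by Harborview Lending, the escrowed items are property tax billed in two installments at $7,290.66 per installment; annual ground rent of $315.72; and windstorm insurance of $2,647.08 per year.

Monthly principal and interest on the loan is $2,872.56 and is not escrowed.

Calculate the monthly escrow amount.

$1,462.01

Property tax: $7,290.66 × 2 = $14,581.32 per year
Ground rent: $315.72 per year
Windstorm insurance: $2,647.08 per year
Annual escrow total = $17,544.12
Monthly = $17,544.12 / 12 = $1,462.01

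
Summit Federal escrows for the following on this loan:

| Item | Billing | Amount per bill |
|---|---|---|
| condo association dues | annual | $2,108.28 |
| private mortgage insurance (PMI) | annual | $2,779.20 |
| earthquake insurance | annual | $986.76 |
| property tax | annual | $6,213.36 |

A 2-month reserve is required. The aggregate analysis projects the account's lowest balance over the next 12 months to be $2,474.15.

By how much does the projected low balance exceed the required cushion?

$459.55

Condo association dues: $2,108.28 annually
Private mortgage insurance (PMI): $2,779.20 annually
Earthquake insurance: $986.76 annually
Property tax: $6,213.36 annually
Total per year = $12,087.60
Base monthly escrow = $12,087.60 ÷ 12 = $1,007.30
Cushion = 2 × $1,007.30 = $2,014.60
Surplus = $2,474.15 − $2,014.60 = $459.55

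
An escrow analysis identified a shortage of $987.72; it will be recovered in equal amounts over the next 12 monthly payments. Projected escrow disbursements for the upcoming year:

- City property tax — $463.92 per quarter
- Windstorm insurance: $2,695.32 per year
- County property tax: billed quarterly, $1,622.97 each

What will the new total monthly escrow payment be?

City property tax — $463.92 × 4 = $1,855.68 per year
Windstorm insurance — $2,695.32 per year
County property tax — $1,622.97 × 4 = $6,491.88 per year
Annual escrow total = $1,855.68 + $2,695.32 + $6,491.88 = $11,042.88
Monthly escrow = $11,042.88 ÷ 12 = $920.24
Monthly shortage recovery: $987.72 ÷ 12 = $82.31
New monthly escrow = $920.24 + $82.31 = $1,002.55

$1,002.55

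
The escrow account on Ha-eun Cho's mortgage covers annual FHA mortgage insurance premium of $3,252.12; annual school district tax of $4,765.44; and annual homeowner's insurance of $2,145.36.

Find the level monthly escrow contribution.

FHA mortgage insurance premium: $3,252.12/yr
School district tax: $4,765.44/yr
Homeowner's insurance: $2,145.36/yr
Total per year = $10,162.92
Base monthly escrow = $10,162.92 / 12 = $846.91

$846.91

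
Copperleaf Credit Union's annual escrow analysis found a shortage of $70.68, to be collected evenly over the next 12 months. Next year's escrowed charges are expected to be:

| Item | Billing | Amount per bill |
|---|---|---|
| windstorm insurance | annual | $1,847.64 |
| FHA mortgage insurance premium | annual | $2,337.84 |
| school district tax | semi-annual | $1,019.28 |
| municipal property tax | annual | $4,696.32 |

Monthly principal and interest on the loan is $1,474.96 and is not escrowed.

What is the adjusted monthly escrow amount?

Windstorm insurance: $1,847.64/yr
FHA mortgage insurance premium: $2,337.84/yr
School district tax: $1,019.28 × 2 = $2,038.56/yr
Municipal property tax: $4,696.32/yr
Yearly total = $10,920.36
Monthly = $10,920.36 / 12 = $910.03
Shortage per month = $70.68 / 12 = $5.89
New monthly escrow = $910.03 + $5.89 = $915.92

$915.92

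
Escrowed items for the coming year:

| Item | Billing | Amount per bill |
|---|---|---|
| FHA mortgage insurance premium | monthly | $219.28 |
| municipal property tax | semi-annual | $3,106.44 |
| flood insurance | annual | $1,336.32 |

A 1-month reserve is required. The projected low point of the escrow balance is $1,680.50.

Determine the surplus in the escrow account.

$832.12

FHA mortgage insurance premium: $219.28 × 12 = $2,631.36 annually
Municipal property tax: $3,106.44 × 2 = $6,212.88 annually
Flood insurance: $1,336.32 annually
Annual escrow total = $2,631.36 + $6,212.88 + $1,336.32 = $10,180.56
Base monthly escrow = $10,180.56 ÷ 12 = $848.38
Required cushion = 1 × $848.38 = $848.38
Excess over cushion: $1,680.50 − $848.38 = $832.12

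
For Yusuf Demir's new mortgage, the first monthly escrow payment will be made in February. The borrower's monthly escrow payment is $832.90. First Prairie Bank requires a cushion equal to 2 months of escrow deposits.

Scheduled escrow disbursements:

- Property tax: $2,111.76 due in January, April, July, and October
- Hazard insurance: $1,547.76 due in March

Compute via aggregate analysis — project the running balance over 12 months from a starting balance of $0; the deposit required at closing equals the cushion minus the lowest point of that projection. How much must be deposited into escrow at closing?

Cushion = 2 × $832.90 = $1,665.80
Trial balance (start $0, +$832.90 each month, − disbursements):
  Feb: +$832.90 → $832.90
  Mar: +$832.90 − $1,547.76 → $118.04
  Apr: +$832.90 − $2,111.76 → -$1,160.82
  May: +$832.90 → -$327.92
  Jun: +$832.90 → $504.98
  Jul: +$832.90 − $2,111.76 → -$773.88
  Aug: +$832.90 → $59.02
  Sep: +$832.90 → $891.92
  Oct: +$832.90 − $2,111.76 → -$386.94
  Nov: +$832.90 → $445.96
  Dec: +$832.90 → $1,278.86
  Jan: +$832.90 − $2,111.76 → $0.00
Lowest trial balance = -$1,160.82 (Apr)
Initial deposit = cushion − low point = $1,665.80 − (-$1,160.82) = $2,826.62

$2,826.62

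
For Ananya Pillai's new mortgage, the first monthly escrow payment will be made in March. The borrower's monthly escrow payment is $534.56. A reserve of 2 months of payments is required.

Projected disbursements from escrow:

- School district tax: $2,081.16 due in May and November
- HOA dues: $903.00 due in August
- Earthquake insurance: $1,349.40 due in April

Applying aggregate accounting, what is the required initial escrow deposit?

$2,896.00

Cushion = 2 × $534.56 = $1,069.12
Trial balance (start $0, +$534.56 each month, − disbursements):
  Mar: +$534.56 → $534.56
  Apr: +$534.56 − $1,349.40 → -$280.28
  May: +$534.56 − $2,081.16 → -$1,826.88
  Jun: +$534.56 → -$1,292.32
  Jul: +$534.56 → -$757.76
  Aug: +$534.56 − $903.00 → -$1,126.20
  Sep: +$534.56 → -$591.64
  Oct: +$534.56 → -$57.08
  Nov: +$534.56 − $2,081.16 → -$1,603.68
  Dec: +$534.56 → -$1,069.12
  Jan: +$534.56 → -$534.56
  Feb: +$534.56 → $0.00
Lowest trial balance = -$1,826.88 (May)
Initial deposit = cushion − low point = $1,069.12 − (-$1,826.88) = $2,896.00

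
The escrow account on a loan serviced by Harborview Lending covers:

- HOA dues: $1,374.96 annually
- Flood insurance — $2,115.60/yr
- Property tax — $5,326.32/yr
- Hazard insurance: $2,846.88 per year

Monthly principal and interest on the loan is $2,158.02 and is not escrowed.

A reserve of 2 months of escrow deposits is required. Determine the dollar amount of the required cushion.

HOA dues: $1,374.96
Flood insurance: $2,115.60
Property tax: $5,326.32
Hazard insurance: $2,846.88
Combined annual = $1,374.96 + $2,115.60 + $5,326.32 + $2,846.88 = $11,663.76
Monthly = $11,663.76 / 12 = $971.98
Required cushion = 2 × $971.98 = $1,943.96

$1,943.96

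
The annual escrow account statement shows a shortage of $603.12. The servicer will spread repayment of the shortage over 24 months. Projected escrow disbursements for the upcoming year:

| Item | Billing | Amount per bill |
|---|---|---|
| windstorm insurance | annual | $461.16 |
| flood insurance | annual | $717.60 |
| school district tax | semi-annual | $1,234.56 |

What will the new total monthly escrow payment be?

$329.12

Windstorm insurance = $461.16 per year
Flood insurance = $717.60 per year
School district tax = $1,234.56 × 2 = $2,469.12 per year
Combined annual = $3,647.88
Monthly escrow = $3,647.88 / 12 = $303.99
Monthly shortage recovery: $603.12 ÷ 24 = $25.13
New monthly escrow = $303.99 + $25.13 = $329.12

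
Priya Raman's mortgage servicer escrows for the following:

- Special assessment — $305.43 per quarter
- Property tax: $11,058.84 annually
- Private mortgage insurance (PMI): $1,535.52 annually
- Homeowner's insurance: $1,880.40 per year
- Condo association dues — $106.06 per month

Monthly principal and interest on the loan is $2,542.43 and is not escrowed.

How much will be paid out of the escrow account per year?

Special assessment = $305.43 × 4 = $1,221.72 per year
Property tax = $11,058.84 per year
Private mortgage insurance (PMI) = $1,535.52 per year
Homeowner's insurance = $1,880.40 per year
Condo association dues = $106.06 × 12 = $1,272.72 per year
Total annual escrow = $1,221.72 + $11,058.84 + $1,535.52 + $1,880.40 + $1,272.72 = $16,969.20

$16,969.20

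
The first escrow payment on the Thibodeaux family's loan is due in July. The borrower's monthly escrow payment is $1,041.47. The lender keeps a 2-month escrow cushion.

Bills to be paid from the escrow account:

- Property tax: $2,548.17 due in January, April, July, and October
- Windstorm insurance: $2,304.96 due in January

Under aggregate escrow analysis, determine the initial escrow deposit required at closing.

Cushion = 2 × $1,041.47 = $2,082.94
Trial balance (start $0, +$1,041.47 each month, − disbursements):
  Jul: +$1,041.47 − $2,548.17 → -$1,506.70
  Aug: +$1,041.47 → -$465.23
  Sep: +$1,041.47 → $576.24
  Oct: +$1,041.47 − $2,548.17 → -$930.46
  Nov: +$1,041.47 → $111.01
  Dec: +$1,041.47 → $1,152.48
  Jan: +$1,041.47 − $4,853.13 → -$2,659.18
  Feb: +$1,041.47 → -$1,617.71
  Mar: +$1,041.47 → -$576.24
  Apr: +$1,041.47 − $2,548.17 → -$2,082.94
  May: +$1,041.47 → -$1,041.47
  Jun: +$1,041.47 → $0.00
Lowest trial balance = -$2,659.18 (Jan)
Initial deposit = cushion − low point = $2,082.94 − (-$2,659.18) = $4,742.12

$4,742.12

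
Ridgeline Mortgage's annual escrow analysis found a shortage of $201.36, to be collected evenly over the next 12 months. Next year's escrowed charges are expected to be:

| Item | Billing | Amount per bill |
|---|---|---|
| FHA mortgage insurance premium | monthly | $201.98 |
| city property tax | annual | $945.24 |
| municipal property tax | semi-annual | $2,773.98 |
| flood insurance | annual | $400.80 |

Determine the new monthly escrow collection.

FHA mortgage insurance premium = $201.98 × 12 = $2,423.76 per year
City property tax = $945.24 per year
Municipal property tax = $2,773.98 × 2 = $5,547.96 per year
Flood insurance = $400.80 per year
Total per year = $9,317.76
Monthly escrow = $9,317.76 ÷ 12 = $776.48
Shortage per month = $201.36 / 12 = $16.78
Adjusted monthly = $776.48 + $16.78 = $793.26

$793.26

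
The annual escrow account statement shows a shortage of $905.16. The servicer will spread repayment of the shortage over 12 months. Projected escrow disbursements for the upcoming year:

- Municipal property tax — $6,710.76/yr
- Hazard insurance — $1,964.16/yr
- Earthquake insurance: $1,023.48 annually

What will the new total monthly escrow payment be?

Municipal property tax — $6,710.76 annually
Hazard insurance — $1,964.16 annually
Earthquake insurance — $1,023.48 annually
Annual escrow total = $6,710.76 + $1,964.16 + $1,023.48 = $9,698.40
Monthly escrow = $9,698.40 ÷ 12 = $808.20
Monthly shortage recovery: $905.16 ÷ 12 = $75.43
New monthly escrow = $808.20 + $75.43 = $883.63

$883.63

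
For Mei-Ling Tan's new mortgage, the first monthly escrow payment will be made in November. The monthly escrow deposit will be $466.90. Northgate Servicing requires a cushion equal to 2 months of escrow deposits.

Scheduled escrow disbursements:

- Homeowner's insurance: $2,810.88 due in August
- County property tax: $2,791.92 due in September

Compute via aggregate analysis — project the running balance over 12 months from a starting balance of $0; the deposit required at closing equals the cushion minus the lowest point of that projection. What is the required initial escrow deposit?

Cushion = 2 × $466.90 = $933.80
Trial balance (start $0, +$466.90 each month, − disbursements):
  Nov: +$466.90 → $466.90
  Dec: +$466.90 → $933.80
  Jan: +$466.90 → $1,400.70
  Feb: +$466.90 → $1,867.60
  Mar: +$466.90 → $2,334.50
  Apr: +$466.90 → $2,801.40
  May: +$466.90 → $3,268.30
  Jun: +$466.90 → $3,735.20
  Jul: +$466.90 → $4,202.10
  Aug: +$466.90 − $2,810.88 → $1,858.12
  Sep: +$466.90 − $2,791.92 → -$466.90
  Oct: +$466.90 → $0.00
Lowest trial balance = -$466.90 (Sep)
Initial deposit = cushion − low point = $933.80 − (-$466.90) = $1,400.70

$1,400.70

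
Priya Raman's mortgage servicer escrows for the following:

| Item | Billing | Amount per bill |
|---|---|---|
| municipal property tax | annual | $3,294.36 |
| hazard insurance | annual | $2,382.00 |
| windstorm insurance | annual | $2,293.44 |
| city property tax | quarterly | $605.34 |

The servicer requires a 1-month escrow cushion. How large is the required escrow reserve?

Municipal property tax = $3,294.36 annually
Hazard insurance = $2,382.00 annually
Windstorm insurance = $2,293.44 annually
City property tax = $605.34 × 4 = $2,421.36 annually
Combined annual = $10,391.16
Monthly escrow = $10,391.16 ÷ 12 = $865.93
Cushion = 1 × $865.93 = $865.93

$865.93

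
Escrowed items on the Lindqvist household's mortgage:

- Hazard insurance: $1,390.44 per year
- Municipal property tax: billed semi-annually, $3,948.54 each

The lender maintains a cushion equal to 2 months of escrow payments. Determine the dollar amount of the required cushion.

Hazard insurance — $1,390.44 annually
Municipal property tax — $3,948.54 × 2 = $7,897.08 annually
Yearly total = $9,287.52
Monthly = $9,287.52 ÷ 12 = $773.96
Reserve = 2 × $773.96 = $1,547.92

$1,547.92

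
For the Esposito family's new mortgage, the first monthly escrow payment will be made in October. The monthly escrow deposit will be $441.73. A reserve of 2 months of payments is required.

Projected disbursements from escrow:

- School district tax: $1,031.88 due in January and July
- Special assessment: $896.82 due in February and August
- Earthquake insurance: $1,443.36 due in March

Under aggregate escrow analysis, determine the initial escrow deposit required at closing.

$1,605.14

Cushion = 2 × $441.73 = $883.46
Trial balance (start $0, +$441.73 each month, − disbursements):
  Oct: +$441.73 → $441.73
  Nov: +$441.73 → $883.46
  Dec: +$441.73 → $1,325.19
  Jan: +$441.73 − $1,031.88 → $735.04
  Feb: +$441.73 − $896.82 → $279.95
  Mar: +$441.73 − $1,443.36 → -$721.68
  Apr: +$441.73 → -$279.95
  May: +$441.73 → $161.78
  Jun: +$441.73 → $603.51
  Jul: +$441.73 − $1,031.88 → $13.36
  Aug: +$441.73 − $896.82 → -$441.73
  Sep: +$441.73 → $0.00
Lowest trial balance = -$721.68 (Mar)
Initial deposit = cushion − low point = $883.46 − (-$721.68) = $1,605.14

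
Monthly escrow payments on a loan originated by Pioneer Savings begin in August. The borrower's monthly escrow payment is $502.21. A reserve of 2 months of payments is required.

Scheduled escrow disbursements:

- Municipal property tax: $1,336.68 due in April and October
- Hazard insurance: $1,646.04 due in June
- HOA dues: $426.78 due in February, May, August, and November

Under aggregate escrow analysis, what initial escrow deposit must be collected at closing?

Cushion = 2 × $502.21 = $1,004.42
Trial balance (start $0, +$502.21 each month, − disbursements):
  Aug: +$502.21 − $426.78 → $75.43
  Sep: +$502.21 → $577.64
  Oct: +$502.21 − $1,336.68 → -$256.83
  Nov: +$502.21 − $426.78 → -$181.40
  Dec: +$502.21 → $320.81
  Jan: +$502.21 → $823.02
  Feb: +$502.21 − $426.78 → $898.45
  Mar: +$502.21 → $1,400.66
  Apr: +$502.21 − $1,336.68 → $566.19
  May: +$502.21 − $426.78 → $641.62
  Jun: +$502.21 − $1,646.04 → -$502.21
  Jul: +$502.21 → $0.00
Lowest trial balance = -$502.21 (Jun)
Initial deposit = cushion − low point = $1,004.42 − (-$502.21) = $1,506.63

$1,506.63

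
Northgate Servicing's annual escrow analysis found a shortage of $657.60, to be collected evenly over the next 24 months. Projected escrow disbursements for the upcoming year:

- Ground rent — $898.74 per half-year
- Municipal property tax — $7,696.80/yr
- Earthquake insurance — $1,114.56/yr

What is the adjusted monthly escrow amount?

$911.47

Ground rent = $898.74 × 2 = $1,797.48/yr
Municipal property tax = $7,696.80/yr
Earthquake insurance = $1,114.56/yr
Combined annual = $10,608.84
Monthly escrow = $10,608.84 ÷ 12 = $884.07
Monthly shortage recovery: $657.60 / 24 = $27.40
New monthly escrow = $884.07 + $27.40 = $911.47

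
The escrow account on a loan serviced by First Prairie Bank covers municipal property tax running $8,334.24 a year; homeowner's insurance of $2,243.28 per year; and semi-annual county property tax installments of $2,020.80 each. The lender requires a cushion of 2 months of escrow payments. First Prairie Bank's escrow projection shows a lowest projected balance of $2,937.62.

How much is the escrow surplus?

Municipal property tax = $8,334.24 annually
Homeowner's insurance = $2,243.28 annually
County property tax = $2,020.80 × 2 = $4,041.60 annually
Combined annual = $8,334.24 + $2,243.28 + $4,041.60 = $14,619.12
Monthly escrow = $14,619.12 / 12 = $1,218.26
Required reserve = 2 × $1,218.26 = $2,436.52
Excess over cushion: $2,937.62 − $2,436.52 = $501.10

$501.10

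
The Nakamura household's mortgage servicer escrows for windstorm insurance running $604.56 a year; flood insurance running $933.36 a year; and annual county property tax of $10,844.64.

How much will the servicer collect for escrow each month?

Windstorm insurance = $604.56 per year
Flood insurance = $933.36 per year
County property tax = $10,844.64 per year
Total annual escrow = $12,382.56
Monthly escrow = $12,382.56 ÷ 12 = $1,031.88

$1,031.88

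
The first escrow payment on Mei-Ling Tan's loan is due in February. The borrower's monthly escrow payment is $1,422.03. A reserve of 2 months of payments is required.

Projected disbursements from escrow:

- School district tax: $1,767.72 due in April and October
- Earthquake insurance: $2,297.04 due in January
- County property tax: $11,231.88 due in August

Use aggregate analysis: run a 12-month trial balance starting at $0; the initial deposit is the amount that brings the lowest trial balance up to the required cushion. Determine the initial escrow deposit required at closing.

Cushion = 2 × $1,422.03 = $2,844.06
Trial balance (start $0, +$1,422.03 each month, − disbursements):
  Feb: +$1,422.03 → $1,422.03
  Mar: +$1,422.03 → $2,844.06
  Apr: +$1,422.03 − $1,767.72 → $2,498.37
  May: +$1,422.03 → $3,920.40
  Jun: +$1,422.03 → $5,342.43
  Jul: +$1,422.03 → $6,764.46
  Aug: +$1,422.03 − $11,231.88 → -$3,045.39
  Sep: +$1,422.03 → -$1,623.36
  Oct: +$1,422.03 − $1,767.72 → -$1,969.05
  Nov: +$1,422.03 → -$547.02
  Dec: +$1,422.03 → $875.01
  Jan: +$1,422.03 − $2,297.04 → $0.00
Lowest trial balance = -$3,045.39 (Aug)
Initial deposit = cushion − low point = $2,844.06 − (-$3,045.39) = $5,889.45

$5,889.45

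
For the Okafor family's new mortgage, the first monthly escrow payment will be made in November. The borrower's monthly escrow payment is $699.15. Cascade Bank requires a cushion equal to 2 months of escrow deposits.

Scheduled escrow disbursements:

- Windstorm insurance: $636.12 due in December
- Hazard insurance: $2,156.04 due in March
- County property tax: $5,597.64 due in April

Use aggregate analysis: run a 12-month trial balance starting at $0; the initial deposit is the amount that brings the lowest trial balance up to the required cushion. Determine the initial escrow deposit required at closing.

$5,593.20

Cushion = 2 × $699.15 = $1,398.30
Trial balance (start $0, +$699.15 each month, − disbursements):
  Nov: +$699.15 → $699.15
  Dec: +$699.15 − $636.12 → $762.18
  Jan: +$699.15 → $1,461.33
  Feb: +$699.15 → $2,160.48
  Mar: +$699.15 − $2,156.04 → $703.59
  Apr: +$699.15 − $5,597.64 → -$4,194.90
  May: +$699.15 → -$3,495.75
  Jun: +$699.15 → -$2,796.60
  Jul: +$699.15 → -$2,097.45
  Aug: +$699.15 → -$1,398.30
  Sep: +$699.15 → -$699.15
  Oct: +$699.15 → $0.00
Lowest trial balance = -$4,194.90 (Apr)
Initial deposit = cushion − low point = $1,398.30 − (-$4,194.90) = $5,593.20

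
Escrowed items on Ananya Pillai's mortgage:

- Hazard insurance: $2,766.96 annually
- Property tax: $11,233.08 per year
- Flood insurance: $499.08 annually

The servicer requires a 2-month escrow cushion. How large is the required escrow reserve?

$2,416.52

Hazard insurance: $2,766.96 annually
Property tax: $11,233.08 annually
Flood insurance: $499.08 annually
Annual escrow total = $2,766.96 + $11,233.08 + $499.08 = $14,499.12
Per month = $14,499.12 ÷ 12 = $1,208.26
Cushion = 2 × $1,208.26 = $2,416.52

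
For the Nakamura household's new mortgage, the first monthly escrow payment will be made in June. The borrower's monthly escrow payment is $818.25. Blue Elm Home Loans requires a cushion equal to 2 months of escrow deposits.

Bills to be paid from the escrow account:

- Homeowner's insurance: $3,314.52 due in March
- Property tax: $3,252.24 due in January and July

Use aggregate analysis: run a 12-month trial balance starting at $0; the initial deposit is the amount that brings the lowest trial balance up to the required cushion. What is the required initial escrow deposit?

Cushion = 2 × $818.25 = $1,636.50
Trial balance (start $0, +$818.25 each month, − disbursements):
  Jun: +$818.25 → $818.25
  Jul: +$818.25 − $3,252.24 → -$1,615.74
  Aug: +$818.25 → -$797.49
  Sep: +$818.25 → $20.76
  Oct: +$818.25 → $839.01
  Nov: +$818.25 → $1,657.26
  Dec: +$818.25 → $2,475.51
  Jan: +$818.25 − $3,252.24 → $41.52
  Feb: +$818.25 → $859.77
  Mar: +$818.25 − $3,314.52 → -$1,636.50
  Apr: +$818.25 → -$818.25
  May: +$818.25 → $0.00
Lowest trial balance = -$1,636.50 (Mar)
Initial deposit = cushion − low point = $1,636.50 − (-$1,636.50) = $3,273.00

$3,273.00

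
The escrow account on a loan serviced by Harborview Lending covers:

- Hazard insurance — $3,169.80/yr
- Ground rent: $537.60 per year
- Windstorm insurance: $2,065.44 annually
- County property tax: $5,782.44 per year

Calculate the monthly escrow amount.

$962.94

Hazard insurance = $3,169.80 per year
Ground rent = $537.60 per year
Windstorm insurance = $2,065.44 per year
County property tax = $5,782.44 per year
Combined annual = $11,555.28
Monthly escrow = $11,555.28 / 12 = $962.94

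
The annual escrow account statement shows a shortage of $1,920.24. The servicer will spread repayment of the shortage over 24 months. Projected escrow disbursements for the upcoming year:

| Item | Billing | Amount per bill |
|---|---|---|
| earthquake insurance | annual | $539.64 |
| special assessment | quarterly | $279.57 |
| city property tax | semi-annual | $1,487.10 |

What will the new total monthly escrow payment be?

Earthquake insurance: $539.64 per year
Special assessment: $279.57 × 4 = $1,118.28 per year
City property tax: $1,487.10 × 2 = $2,974.20 per year
Combined annual = $539.64 + $1,118.28 + $2,974.20 = $4,632.12
Per month = $4,632.12 / 12 = $386.01
Shortage per month = $1,920.24 / 24 = $80.01
New monthly escrow = $386.01 + $80.01 = $466.02

$466.02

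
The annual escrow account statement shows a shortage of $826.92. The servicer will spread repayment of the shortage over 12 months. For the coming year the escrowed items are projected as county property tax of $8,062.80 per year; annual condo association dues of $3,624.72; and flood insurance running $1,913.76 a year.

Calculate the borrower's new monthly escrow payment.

$1,202.35

County property tax = $8,062.80/yr
Condo association dues = $3,624.72/yr
Flood insurance = $1,913.76/yr
Total annual escrow = $13,601.28
Monthly escrow = $13,601.28 / 12 = $1,133.44
Shortage per month = $826.92 ÷ 12 = $68.91
New monthly escrow = $1,133.44 + $68.91 = $1,202.35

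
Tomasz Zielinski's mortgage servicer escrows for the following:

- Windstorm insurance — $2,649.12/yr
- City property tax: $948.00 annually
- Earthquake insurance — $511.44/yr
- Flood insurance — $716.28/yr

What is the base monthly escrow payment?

$402.07

Windstorm insurance = $2,649.12 annually
City property tax = $948.00 annually
Earthquake insurance = $511.44 annually
Flood insurance = $716.28 annually
Combined annual = $4,824.84
Monthly = $4,824.84 ÷ 12 = $402.07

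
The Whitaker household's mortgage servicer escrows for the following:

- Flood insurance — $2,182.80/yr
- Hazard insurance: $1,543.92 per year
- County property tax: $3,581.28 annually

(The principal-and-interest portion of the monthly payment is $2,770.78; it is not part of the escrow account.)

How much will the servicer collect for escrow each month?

Flood insurance: $2,182.80
Hazard insurance: $1,543.92
County property tax: $3,581.28
Annual escrow total = $7,308.00
Monthly escrow = $7,308.00 ÷ 12 = $609.00

$609.00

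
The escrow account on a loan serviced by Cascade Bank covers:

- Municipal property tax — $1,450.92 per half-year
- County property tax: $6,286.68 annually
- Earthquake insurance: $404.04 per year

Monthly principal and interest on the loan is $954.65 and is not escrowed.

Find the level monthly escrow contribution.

$799.38

Municipal property tax = $1,450.92 × 2 = $2,901.84 per year
County property tax = $6,286.68 per year
Earthquake insurance = $404.04 per year
Annual escrow total = $9,592.56
Base monthly escrow = $9,592.56 ÷ 12 = $799.38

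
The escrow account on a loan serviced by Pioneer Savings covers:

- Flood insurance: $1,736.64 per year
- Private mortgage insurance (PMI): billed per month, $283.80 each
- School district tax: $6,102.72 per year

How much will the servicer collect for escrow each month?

$937.08

Flood insurance = $1,736.64/yr
Private mortgage insurance (PMI) = $283.80 × 12 = $3,405.60/yr
School district tax = $6,102.72/yr
Yearly total = $1,736.64 + $3,405.60 + $6,102.72 = $11,244.96
Base monthly escrow = $11,244.96 / 12 = $937.08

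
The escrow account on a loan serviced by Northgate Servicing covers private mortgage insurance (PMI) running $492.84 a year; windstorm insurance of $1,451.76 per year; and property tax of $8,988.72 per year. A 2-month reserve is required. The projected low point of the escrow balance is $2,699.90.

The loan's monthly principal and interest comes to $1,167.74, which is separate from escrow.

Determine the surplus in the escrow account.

Private mortgage insurance (PMI) — $492.84 annually
Windstorm insurance — $1,451.76 annually
Property tax — $8,988.72 annually
Combined annual = $492.84 + $1,451.76 + $8,988.72 = $10,933.32
Per month = $10,933.32 ÷ 12 = $911.11
Required reserve = 2 × $911.11 = $1,822.22
Excess over cushion: $2,699.90 − $1,822.22 = $877.68

$877.68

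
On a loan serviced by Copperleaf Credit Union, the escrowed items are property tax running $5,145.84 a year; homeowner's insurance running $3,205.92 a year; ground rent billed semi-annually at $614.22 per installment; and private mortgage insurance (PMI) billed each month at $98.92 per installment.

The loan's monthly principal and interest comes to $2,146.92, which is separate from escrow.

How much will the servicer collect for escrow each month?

Property tax — $5,145.84 annually
Homeowner's insurance — $3,205.92 annually
Ground rent — $614.22 × 2 = $1,228.44 annually
Private mortgage insurance (PMI) — $98.92 × 12 = $1,187.04 annually
Total per year = $5,145.84 + $3,205.92 + $1,228.44 + $1,187.04 = $10,767.24
Per month = $10,767.24 / 12 = $897.27

$897.27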